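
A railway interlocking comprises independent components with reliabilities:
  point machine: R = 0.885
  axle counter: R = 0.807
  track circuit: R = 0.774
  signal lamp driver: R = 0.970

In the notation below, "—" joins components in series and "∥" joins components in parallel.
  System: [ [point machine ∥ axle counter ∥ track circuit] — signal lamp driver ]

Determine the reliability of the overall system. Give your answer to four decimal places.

Parallel (point machine, axle counter, and track circuit): 1 − (1 − 0.885000)(1 − 0.807000)(1 − 0.774000) = 0.994984
Series ([0.994984] and signal lamp driver): 0.994984 × 0.970000 = 0.9651

0.9651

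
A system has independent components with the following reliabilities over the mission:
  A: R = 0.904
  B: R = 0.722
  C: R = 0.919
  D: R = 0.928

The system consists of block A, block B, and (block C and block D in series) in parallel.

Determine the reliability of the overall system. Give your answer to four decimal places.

Series (C and D): 0.919000 × 0.928000 = 0.852832
Parallel (A, B, and [0.852832]): 1 − (1 − 0.904000)(1 − 0.722000)(1 − 0.852832) = 0.9961

0.9961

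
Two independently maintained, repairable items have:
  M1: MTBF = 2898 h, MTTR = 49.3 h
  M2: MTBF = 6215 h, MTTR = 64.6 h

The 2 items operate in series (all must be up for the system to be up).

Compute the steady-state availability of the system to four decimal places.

A(M1) = MTBF/(MTBF+MTTR) = 2898/(2898+49.3) = 0.983273
A(M2) = MTBF/(MTBF+MTTR) = 6215/(6215+64.6) = 0.989713
Series availability: 0.983273 × 0.989713 = 0.9732

0.9732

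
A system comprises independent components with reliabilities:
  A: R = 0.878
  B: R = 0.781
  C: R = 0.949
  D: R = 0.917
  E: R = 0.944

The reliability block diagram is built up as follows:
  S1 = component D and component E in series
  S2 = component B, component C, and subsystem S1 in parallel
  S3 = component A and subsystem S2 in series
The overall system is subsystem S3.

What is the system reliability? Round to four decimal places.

Series (D and E): 0.917000 × 0.944000 = 0.865648
Parallel (B, C, and [0.865648]): 1 − (1 − 0.781000)(1 − 0.949000)(1 − 0.865648) = 0.998499
Series (A and [0.998499]): 0.878000 × 0.998499 = 0.8767

0.8767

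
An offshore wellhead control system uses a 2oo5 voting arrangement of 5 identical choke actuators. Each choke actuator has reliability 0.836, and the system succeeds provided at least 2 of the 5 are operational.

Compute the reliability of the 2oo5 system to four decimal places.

0.9969

R = Σ_{i=2}^{5} C(5,i) p^i (1−p)^{5−i} with p = 0.836
C(5,2)·0.836^2·0.164^3 = 0.030828
C(5,3)·0.836^3·0.164^2 = 0.157147
C(5,4)·0.836^4·0.164^1 = 0.400534
C(5,5)·0.836^5·0.164^0 = 0.408349
Sum = 0.9969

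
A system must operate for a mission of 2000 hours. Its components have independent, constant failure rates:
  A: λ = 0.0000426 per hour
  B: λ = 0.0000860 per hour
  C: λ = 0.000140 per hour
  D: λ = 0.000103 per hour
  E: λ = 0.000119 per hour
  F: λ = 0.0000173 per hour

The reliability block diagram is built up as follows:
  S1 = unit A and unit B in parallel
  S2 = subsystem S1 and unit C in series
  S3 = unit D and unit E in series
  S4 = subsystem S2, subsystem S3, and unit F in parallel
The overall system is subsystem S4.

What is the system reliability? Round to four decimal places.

R(A) = exp(−0.0000426 × 2000) = 0.918329
R(B) = exp(−0.0000860 × 2000) = 0.841979
R(C) = exp(−0.000140 × 2000) = 0.755784
R(D) = exp(−0.000103 × 2000) = 0.813833
R(E) = exp(−0.000119 × 2000) = 0.788203
R(F) = exp(−0.0000173 × 2000) = 0.965992
Parallel (A and B): 1 − (1 − 0.918329)(1 − 0.841979) = 0.987094
Series ([0.987094] and C): 0.987094 × 0.755784 = 0.746030
Series (D and E): 0.813833 × 0.788203 = 0.641466
Parallel ([0.746030], [0.641466], and F): 1 − (1 − 0.746030)(1 − 0.641466)(1 − 0.965992) = 0.9969

0.9969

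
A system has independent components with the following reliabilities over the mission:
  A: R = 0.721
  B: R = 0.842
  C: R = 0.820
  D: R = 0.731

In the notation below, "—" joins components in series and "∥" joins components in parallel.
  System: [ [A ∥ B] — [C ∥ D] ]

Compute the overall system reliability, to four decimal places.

Parallel (A and B): 1 − (1 − 0.721000)(1 − 0.842000) = 0.955918
Parallel (C and D): 1 − (1 − 0.820000)(1 − 0.731000) = 0.951580
Series ([0.955918] and [0.951580]): 0.955918 × 0.951580 = 0.9096

0.9096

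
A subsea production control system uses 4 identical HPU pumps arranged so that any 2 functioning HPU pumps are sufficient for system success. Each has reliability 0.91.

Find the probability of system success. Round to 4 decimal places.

0.9973

R = Σ_{i=2}^{4} C(4,i) p^i (1−p)^{4−i} with p = 0.91
C(4,2)·0.91^2·0.09^2 = 0.040246
C(4,3)·0.91^3·0.09^1 = 0.271286
C(4,4)·0.91^4·0.09^0 = 0.685750
Sum = 0.9973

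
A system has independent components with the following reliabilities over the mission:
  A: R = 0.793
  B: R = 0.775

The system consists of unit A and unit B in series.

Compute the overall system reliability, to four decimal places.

0.6146

Series (A and B): 0.793000 × 0.775000 = 0.6146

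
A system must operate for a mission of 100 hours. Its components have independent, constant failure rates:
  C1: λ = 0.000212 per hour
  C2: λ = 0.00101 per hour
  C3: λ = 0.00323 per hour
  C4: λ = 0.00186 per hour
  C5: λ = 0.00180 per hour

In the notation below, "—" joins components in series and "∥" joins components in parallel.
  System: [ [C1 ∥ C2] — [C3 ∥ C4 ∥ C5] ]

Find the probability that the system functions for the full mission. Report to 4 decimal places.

R(C1) = exp(−0.000212 × 100) = 0.979023
R(C2) = exp(−0.00101 × 100) = 0.903933
R(C3) = exp(−0.00323 × 100) = 0.723974
R(C4) = exp(−0.00186 × 100) = 0.830274
R(C5) = exp(−0.00180 × 100) = 0.835270
Parallel (C1 and C2): 1 − (1 − 0.979023)(1 − 0.903933) = 0.997985
Parallel (C3, C4, and C5): 1 − (1 − 0.723974)(1 − 0.830274)(1 − 0.835270) = 0.992283
Series ([0.997985] and [0.992283]): 0.997985 × 0.992283 = 0.9903

0.9903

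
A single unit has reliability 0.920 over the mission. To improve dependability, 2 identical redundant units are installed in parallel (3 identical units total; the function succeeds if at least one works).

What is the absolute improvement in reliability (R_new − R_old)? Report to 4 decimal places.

0.0795

R_before = 0.920
R_after = 1 − (1 − 0.920)^3 = 0.9995
ΔR = 0.9995 − 0.920 = 0.0795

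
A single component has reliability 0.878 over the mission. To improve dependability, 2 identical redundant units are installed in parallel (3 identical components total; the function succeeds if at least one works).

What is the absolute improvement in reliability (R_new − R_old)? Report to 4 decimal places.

R_before = 0.878
R_after = 1 − (1 − 0.878)^3 = 0.9982
ΔR = 0.9982 − 0.878 = 0.1202

0.1202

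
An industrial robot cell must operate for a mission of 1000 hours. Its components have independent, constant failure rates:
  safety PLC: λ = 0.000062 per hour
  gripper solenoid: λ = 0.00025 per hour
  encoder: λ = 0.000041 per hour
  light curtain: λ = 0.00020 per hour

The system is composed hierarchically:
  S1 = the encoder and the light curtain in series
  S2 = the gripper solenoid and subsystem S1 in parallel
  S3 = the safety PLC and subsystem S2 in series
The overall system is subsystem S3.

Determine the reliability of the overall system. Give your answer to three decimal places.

R(safety PLC) = exp(−0.000062 × 1000) = 0.93988
R(gripper solenoid) = exp(−0.00025 × 1000) = 0.77880
R(encoder) = exp(−0.000041 × 1000) = 0.95983
R(light curtain) = exp(−0.00020 × 1000) = 0.81873
Series (encoder and light curtain): 0.95983 × 0.81873 = 0.78584
Parallel (gripper solenoid and [0.78584]): 1 − (1 − 0.77880)(1 − 0.78584) = 0.95263
Series (safety PLC and [0.95263]): 0.93988 × 0.95263 = 0.895

0.895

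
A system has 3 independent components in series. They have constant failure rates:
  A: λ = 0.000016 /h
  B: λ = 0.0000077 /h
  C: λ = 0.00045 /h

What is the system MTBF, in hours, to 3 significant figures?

Series of exponential components: λ_sys = Σ λ_i
λ_sys = 0.000016 + 0.0000077 + 0.00045 = 4.7370e-04 /h
MTBF = 1 / λ_sys = 2110 h

2110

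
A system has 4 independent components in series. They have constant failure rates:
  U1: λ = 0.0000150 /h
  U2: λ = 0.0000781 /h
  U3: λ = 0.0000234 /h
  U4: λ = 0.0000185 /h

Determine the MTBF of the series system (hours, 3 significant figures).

Series of exponential components: λ_sys = Σ λ_i
λ_sys = 0.0000150 + 0.0000781 + 0.0000234 + 0.0000185 = 1.3500e-04 /h
MTBF = 1 / λ_sys = 7410 h

7410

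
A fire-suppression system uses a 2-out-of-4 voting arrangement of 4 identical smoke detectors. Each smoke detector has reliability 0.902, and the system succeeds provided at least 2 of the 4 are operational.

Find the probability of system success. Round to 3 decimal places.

R = Σ_{i=2}^{4} C(4,i) p^i (1−p)^{4−i} with p = 0.902
C(4,2)·0.902^2·0.098^2 = 0.04688
C(4,3)·0.902^3·0.098^1 = 0.28768
C(4,4)·0.902^4·0.098^0 = 0.66195
Sum = 0.997

0.997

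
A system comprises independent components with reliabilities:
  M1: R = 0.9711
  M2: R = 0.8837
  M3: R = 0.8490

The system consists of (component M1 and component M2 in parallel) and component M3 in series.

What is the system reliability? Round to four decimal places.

0.8461

Parallel (M1 and M2): 1 − (1 − 0.971100)(1 − 0.883700) = 0.996639
Series ([0.996639] and M3): 0.996639 × 0.849000 = 0.8461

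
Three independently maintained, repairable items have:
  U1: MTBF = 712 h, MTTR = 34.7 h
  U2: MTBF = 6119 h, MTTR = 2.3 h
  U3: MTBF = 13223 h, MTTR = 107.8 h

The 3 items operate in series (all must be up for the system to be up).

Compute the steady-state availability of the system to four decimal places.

A(U1) = MTBF/(MTBF+MTTR) = 712/(712+34.7) = 0.953529
A(U2) = MTBF/(MTBF+MTTR) = 6119/(6119+2.3) = 0.999624
A(U3) = MTBF/(MTBF+MTTR) = 13223/(13223+107.8) = 0.991913
Series availability: 0.953529 × 0.999624 × 0.991913 = 0.9455

0.9455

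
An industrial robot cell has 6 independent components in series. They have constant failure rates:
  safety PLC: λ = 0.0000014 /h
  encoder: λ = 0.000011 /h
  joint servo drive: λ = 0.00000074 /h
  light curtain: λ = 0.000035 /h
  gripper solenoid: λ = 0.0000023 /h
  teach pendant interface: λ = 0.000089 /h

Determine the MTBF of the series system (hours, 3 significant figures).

7170

Series of exponential components: λ_sys = Σ λ_i
λ_sys = 0.0000014 + 0.000011 + 0.00000074 + 0.000035 + 0.0000023 + 0.000089 = 1.3944e-04 /h
MTBF = 1 / λ_sys = 7170 h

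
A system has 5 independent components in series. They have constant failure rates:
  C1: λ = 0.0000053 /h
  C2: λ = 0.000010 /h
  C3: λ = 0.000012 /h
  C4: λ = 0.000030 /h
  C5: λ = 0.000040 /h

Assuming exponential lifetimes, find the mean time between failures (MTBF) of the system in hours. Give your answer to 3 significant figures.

Series of exponential components: λ_sys = Σ λ_i
λ_sys = 0.0000053 + 0.000010 + 0.000012 + 0.000030 + 0.000040 = 9.7300e-05 /h
MTBF = 1 / λ_sys = 10300 h

10300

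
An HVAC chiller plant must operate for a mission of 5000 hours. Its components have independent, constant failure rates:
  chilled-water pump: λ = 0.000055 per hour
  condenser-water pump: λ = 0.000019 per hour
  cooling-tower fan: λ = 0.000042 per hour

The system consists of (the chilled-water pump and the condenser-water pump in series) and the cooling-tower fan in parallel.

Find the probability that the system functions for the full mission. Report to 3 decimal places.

0.941

R(chilled-water pump) = exp(−0.000055 × 5000) = 0.75957
R(condenser-water pump) = exp(−0.000019 × 5000) = 0.90937
R(cooling-tower fan) = exp(−0.000042 × 5000) = 0.81058
Series (chilled-water pump and condenser-water pump): 0.75957 × 0.90937 = 0.69073
Parallel ([0.69073] and cooling-tower fan): 1 − (1 − 0.69073)(1 − 0.81058) = 0.941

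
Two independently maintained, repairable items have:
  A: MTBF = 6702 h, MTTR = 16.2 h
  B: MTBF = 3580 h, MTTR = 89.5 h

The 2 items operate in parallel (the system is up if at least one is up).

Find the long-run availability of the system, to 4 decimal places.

0.9999

A(A) = MTBF/(MTBF+MTTR) = 6702/(6702+16.2) = 0.997589
A(B) = MTBF/(MTBF+MTTR) = 3580/(3580+89.5) = 0.975610
Parallel availability: 1 − (1 − 0.997589)(1 − 0.975610) = 0.9999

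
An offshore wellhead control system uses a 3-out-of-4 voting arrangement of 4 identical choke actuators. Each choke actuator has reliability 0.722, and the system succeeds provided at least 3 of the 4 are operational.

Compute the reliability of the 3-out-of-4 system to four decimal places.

0.6903

R = Σ_{i=3}^{4} C(4,i) p^i (1−p)^{4−i} with p = 0.722
C(4,3)·0.722^3·0.278^1 = 0.418520
C(4,4)·0.722^4·0.278^0 = 0.271737
Sum = 0.6903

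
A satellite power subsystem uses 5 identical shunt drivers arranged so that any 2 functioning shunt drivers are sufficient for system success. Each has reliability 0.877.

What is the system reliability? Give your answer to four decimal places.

R = Σ_{i=2}^{5} C(5,i) p^i (1−p)^{5−i} with p = 0.877
C(5,2)·0.877^2·0.123^3 = 0.014312
C(5,3)·0.877^3·0.123^2 = 0.102049
C(5,4)·0.877^4·0.123^1 = 0.363809
C(5,5)·0.877^5·0.123^0 = 0.518798
Sum = 0.9990

0.9990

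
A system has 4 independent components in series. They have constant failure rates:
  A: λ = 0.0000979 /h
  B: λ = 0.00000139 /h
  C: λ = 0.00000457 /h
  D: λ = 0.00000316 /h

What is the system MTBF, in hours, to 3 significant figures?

Series of exponential components: λ_sys = Σ λ_i
λ_sys = 0.0000979 + 0.00000139 + 0.00000457 + 0.00000316 = 1.0702e-04 /h
MTBF = 1 / λ_sys = 9340 h

9340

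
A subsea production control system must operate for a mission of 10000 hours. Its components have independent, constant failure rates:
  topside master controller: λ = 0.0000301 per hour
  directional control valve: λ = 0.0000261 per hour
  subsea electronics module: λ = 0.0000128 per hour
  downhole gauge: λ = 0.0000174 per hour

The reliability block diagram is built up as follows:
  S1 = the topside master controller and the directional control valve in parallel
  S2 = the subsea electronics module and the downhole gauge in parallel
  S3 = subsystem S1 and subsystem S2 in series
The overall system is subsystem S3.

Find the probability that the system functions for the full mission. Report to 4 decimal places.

R(topside master controller) = exp(−0.0000301 × 10000) = 0.740078
R(directional control valve) = exp(−0.0000261 × 10000) = 0.770281
R(subsea electronics module) = exp(−0.0000128 × 10000) = 0.879853
R(downhole gauge) = exp(−0.0000174 × 10000) = 0.840297
Parallel (topside master controller and directional control valve): 1 − (1 − 0.740078)(1 − 0.770281) = 0.940291
Parallel (subsea electronics module and downhole gauge): 1 − (1 − 0.879853)(1 − 0.840297) = 0.980812
Series ([0.940291] and [0.980812]): 0.940291 × 0.980812 = 0.9222

0.9222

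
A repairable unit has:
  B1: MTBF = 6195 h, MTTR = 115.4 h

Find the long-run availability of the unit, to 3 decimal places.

0.982

A(B1) = MTBF/(MTBF+MTTR) = 6195/(6195+115.4) = 0.982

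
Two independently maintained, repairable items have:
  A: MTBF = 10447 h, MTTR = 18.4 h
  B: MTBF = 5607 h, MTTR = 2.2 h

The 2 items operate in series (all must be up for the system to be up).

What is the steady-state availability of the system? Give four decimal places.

A(A) = MTBF/(MTBF+MTTR) = 10447/(10447+18.4) = 0.998242
A(B) = MTBF/(MTBF+MTTR) = 5607/(5607+2.2) = 0.999608
Series availability: 0.998242 × 0.999608 = 0.9979

0.9979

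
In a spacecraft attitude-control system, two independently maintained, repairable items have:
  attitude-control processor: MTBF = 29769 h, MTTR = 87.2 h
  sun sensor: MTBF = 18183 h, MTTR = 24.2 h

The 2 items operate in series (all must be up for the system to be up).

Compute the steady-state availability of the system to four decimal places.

A(attitude-control processor) = MTBF/(MTBF+MTTR) = 29769/(29769+87.2) = 0.997079
A(sun sensor) = MTBF/(MTBF+MTTR) = 18183/(18183+24.2) = 0.998671
Series availability: 0.997079 × 0.998671 = 0.9958

0.9958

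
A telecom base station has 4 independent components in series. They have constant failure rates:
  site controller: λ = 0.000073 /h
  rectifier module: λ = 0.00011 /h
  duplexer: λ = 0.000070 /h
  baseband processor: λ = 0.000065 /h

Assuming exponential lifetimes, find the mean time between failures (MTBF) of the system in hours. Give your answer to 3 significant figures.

Series of exponential components: λ_sys = Σ λ_i
λ_sys = 0.000073 + 0.00011 + 0.000070 + 0.000065 = 3.1800e-04 /h
MTBF = 1 / λ_sys = 3140 h

3140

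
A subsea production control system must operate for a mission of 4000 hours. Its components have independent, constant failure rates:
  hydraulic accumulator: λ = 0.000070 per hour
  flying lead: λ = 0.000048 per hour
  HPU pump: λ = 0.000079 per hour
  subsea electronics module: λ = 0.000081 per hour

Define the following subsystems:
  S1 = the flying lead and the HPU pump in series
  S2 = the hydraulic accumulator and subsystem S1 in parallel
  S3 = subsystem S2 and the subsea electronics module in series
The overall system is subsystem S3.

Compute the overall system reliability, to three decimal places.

R(hydraulic accumulator) = exp(−0.000070 × 4000) = 0.75578
R(flying lead) = exp(−0.000048 × 4000) = 0.82531
R(HPU pump) = exp(−0.000079 × 4000) = 0.72906
R(subsea electronics module) = exp(−0.000081 × 4000) = 0.72325
Series (flying lead and HPU pump): 0.82531 × 0.72906 = 0.60170
Parallel (hydraulic accumulator and [0.60170]): 1 − (1 − 0.75578)(1 − 0.60170) = 0.90273
Series ([0.90273] and subsea electronics module): 0.90273 × 0.72325 = 0.653

0.653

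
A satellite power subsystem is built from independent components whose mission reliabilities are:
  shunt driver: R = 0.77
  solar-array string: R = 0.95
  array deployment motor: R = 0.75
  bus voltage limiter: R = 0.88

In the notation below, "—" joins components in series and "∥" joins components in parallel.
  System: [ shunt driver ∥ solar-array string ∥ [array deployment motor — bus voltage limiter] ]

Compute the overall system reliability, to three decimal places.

0.996

Series (array deployment motor and bus voltage limiter): 0.75000 × 0.88000 = 0.66000
Parallel (shunt driver, solar-array string, and [0.66000]): 1 − (1 − 0.77000)(1 − 0.95000)(1 − 0.66000) = 0.996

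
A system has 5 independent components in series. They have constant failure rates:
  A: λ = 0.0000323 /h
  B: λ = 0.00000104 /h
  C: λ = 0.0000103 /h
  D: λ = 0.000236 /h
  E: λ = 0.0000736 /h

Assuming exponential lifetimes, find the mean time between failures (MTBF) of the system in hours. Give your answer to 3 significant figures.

2830

Series of exponential components: λ_sys = Σ λ_i
λ_sys = 0.0000323 + 0.00000104 + 0.0000103 + 0.000236 + 0.0000736 = 3.5324e-04 /h
MTBF = 1 / λ_sys = 2830 h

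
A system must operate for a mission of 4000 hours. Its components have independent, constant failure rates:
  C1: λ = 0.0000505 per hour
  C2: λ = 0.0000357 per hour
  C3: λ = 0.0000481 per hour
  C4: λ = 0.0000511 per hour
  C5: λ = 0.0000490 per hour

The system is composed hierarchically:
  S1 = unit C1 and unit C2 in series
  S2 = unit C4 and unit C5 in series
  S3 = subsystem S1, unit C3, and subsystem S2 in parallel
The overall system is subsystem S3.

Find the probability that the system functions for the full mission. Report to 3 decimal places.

R(C1) = exp(−0.0000505 × 4000) = 0.81709
R(C2) = exp(−0.0000357 × 4000) = 0.86693
R(C3) = exp(−0.0000481 × 4000) = 0.82498
R(C4) = exp(−0.0000511 × 4000) = 0.81514
R(C5) = exp(−0.0000490 × 4000) = 0.82201
Series (C1 and C2): 0.81709 × 0.86693 = 0.70836
Series (C4 and C5): 0.81514 × 0.82201 = 0.67005
Parallel ([0.70836], C3, and [0.67005]): 1 − (1 − 0.70836)(1 − 0.82498)(1 − 0.67005) = 0.983

0.983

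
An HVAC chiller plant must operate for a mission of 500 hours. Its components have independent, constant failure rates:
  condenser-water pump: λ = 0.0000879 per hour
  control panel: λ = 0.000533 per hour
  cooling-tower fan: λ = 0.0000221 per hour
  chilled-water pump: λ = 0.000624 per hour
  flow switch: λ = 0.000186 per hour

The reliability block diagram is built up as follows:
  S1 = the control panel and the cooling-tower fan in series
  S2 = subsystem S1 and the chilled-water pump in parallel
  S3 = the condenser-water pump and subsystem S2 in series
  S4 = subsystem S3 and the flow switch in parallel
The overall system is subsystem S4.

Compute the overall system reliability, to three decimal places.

R(condenser-water pump) = exp(−0.0000879 × 500) = 0.95700
R(control panel) = exp(−0.000533 × 500) = 0.76606
R(cooling-tower fan) = exp(−0.0000221 × 500) = 0.98901
R(chilled-water pump) = exp(−0.000624 × 500) = 0.73198
R(flow switch) = exp(−0.000186 × 500) = 0.91119
Series (control panel and cooling-tower fan): 0.76606 × 0.98901 = 0.75764
Parallel ([0.75764] and chilled-water pump): 1 − (1 − 0.75764)(1 − 0.73198) = 0.93504
Series (condenser-water pump and [0.93504]): 0.95700 × 0.93504 = 0.89483
Parallel ([0.89483] and flow switch): 1 − (1 − 0.89483)(1 − 0.91119) = 0.991

0.991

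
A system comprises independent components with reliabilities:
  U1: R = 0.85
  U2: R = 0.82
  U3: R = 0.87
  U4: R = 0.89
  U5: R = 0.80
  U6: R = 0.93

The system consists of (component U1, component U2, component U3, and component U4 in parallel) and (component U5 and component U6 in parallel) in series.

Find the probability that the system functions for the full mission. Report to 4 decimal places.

Parallel (U1, U2, U3, and U4): 1 − (1 − 0.850000)(1 − 0.820000)(1 − 0.870000)(1 − 0.890000) = 0.999614
Parallel (U5 and U6): 1 − (1 − 0.800000)(1 − 0.930000) = 0.986000
Series ([0.999614] and [0.986000]): 0.999614 × 0.986000 = 0.9856

0.9856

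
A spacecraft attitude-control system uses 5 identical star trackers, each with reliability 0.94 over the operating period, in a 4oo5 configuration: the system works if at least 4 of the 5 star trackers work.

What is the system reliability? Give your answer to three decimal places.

0.968

R = Σ_{i=4}^{5} C(5,i) p^i (1−p)^{5−i} with p = 0.94
C(5,4)·0.94^4·0.06^1 = 0.23422
C(5,5)·0.94^5·0.06^0 = 0.73390
Sum = 0.968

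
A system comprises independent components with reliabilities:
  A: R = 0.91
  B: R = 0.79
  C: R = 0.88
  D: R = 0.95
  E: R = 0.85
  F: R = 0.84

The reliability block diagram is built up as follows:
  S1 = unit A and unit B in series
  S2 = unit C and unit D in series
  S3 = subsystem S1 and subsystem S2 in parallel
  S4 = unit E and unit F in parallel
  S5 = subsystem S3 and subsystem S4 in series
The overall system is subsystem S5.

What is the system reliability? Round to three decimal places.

0.931

Series (A and B): 0.91000 × 0.79000 = 0.71890
Series (C and D): 0.88000 × 0.95000 = 0.83600
Parallel ([0.71890] and [0.83600]): 1 − (1 − 0.71890)(1 − 0.83600) = 0.95390
Parallel (E and F): 1 − (1 − 0.85000)(1 − 0.84000) = 0.97600
Series ([0.95390] and [0.97600]): 0.95390 × 0.97600 = 0.931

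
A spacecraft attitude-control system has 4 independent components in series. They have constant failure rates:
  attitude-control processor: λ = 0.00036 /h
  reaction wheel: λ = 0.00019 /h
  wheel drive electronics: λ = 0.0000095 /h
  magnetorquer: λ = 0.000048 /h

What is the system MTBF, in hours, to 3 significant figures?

1650

Series of exponential components: λ_sys = Σ λ_i
λ_sys = 0.00036 + 0.00019 + 0.0000095 + 0.000048 = 6.0750e-04 /h
MTBF = 1 / λ_sys = 1650 h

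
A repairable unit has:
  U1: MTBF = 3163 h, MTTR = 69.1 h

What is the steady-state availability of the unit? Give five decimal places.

0.97862

A(U1) = MTBF/(MTBF+MTTR) = 3163/(3163+69.1) = 0.97862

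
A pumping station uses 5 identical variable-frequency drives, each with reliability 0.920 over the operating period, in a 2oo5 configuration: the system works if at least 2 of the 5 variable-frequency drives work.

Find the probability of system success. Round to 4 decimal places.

0.9998

R = Σ_{i=2}^{5} C(5,i) p^i (1−p)^{5−i} with p = 0.920
C(5,2)·0.920^2·0.080^3 = 0.004334
C(5,3)·0.920^3·0.080^2 = 0.049836
C(5,4)·0.920^4·0.080^1 = 0.286557
C(5,5)·0.920^5·0.080^0 = 0.659082
Sum = 0.9998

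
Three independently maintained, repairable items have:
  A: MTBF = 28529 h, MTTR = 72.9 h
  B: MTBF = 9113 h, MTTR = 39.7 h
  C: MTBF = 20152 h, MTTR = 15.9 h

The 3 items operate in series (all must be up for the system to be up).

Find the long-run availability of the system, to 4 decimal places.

A(A) = MTBF/(MTBF+MTTR) = 28529/(28529+72.9) = 0.997451
A(B) = MTBF/(MTBF+MTTR) = 9113/(9113+39.7) = 0.995662
A(C) = MTBF/(MTBF+MTTR) = 20152/(20152+15.9) = 0.999212
Series availability: 0.997451 × 0.995662 × 0.999212 = 0.9923

0.9923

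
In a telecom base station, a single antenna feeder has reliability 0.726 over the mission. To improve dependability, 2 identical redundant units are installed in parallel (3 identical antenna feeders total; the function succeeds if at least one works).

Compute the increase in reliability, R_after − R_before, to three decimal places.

R_before = 0.726
R_after = 1 − (1 − 0.726)^3 = 0.979
ΔR = 0.979 − 0.726 = 0.253

0.253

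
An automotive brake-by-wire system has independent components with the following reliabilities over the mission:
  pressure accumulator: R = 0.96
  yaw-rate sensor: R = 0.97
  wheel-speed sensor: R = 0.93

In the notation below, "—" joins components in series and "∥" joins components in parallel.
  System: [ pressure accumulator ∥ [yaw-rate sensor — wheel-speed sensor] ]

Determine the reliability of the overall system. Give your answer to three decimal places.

Series (yaw-rate sensor and wheel-speed sensor): 0.97000 × 0.93000 = 0.90210
Parallel (pressure accumulator and [0.90210]): 1 − (1 − 0.96000)(1 − 0.90210) = 0.996

0.996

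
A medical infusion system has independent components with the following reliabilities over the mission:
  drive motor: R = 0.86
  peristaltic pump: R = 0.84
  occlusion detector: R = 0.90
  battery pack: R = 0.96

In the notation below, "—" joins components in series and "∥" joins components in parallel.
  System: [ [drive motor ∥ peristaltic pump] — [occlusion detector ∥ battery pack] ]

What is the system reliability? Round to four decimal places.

0.9737

Parallel (drive motor and peristaltic pump): 1 − (1 − 0.860000)(1 − 0.840000) = 0.977600
Parallel (occlusion detector and battery pack): 1 − (1 − 0.900000)(1 − 0.960000) = 0.996000
Series ([0.977600] and [0.996000]): 0.977600 × 0.996000 = 0.9737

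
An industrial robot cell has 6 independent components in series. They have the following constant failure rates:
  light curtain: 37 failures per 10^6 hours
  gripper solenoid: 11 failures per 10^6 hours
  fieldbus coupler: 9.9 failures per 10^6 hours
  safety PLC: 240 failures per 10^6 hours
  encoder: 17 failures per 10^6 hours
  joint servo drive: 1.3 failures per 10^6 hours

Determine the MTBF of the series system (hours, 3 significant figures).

Series of exponential components: λ_sys = Σ λ_i
λ_sys = 0.000037 + 0.000011 + 0.0000099 + 0.00024 + 0.000017 + 0.0000013 = 3.1620e-04 /h
MTBF = 1 / λ_sys = 3160 h

3160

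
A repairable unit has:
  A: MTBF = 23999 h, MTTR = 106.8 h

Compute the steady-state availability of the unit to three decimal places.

A(A) = MTBF/(MTBF+MTTR) = 23999/(23999+106.8) = 0.996

0.996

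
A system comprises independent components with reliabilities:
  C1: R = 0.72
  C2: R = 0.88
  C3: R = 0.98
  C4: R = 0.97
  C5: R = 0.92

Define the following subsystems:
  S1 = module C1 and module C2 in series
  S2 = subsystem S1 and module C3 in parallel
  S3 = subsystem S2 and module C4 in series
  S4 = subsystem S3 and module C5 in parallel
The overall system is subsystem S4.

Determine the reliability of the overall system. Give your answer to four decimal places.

Series (C1 and C2): 0.720000 × 0.880000 = 0.633600
Parallel ([0.633600] and C3): 1 − (1 − 0.633600)(1 − 0.980000) = 0.992672
Series ([0.992672] and C4): 0.992672 × 0.970000 = 0.962892
Parallel ([0.962892] and C5): 1 − (1 − 0.962892)(1 − 0.920000) = 0.9970

0.9970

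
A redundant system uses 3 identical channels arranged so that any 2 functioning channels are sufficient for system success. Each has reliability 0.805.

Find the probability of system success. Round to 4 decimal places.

0.9008

R = Σ_{i=2}^{3} C(3,i) p^i (1−p)^{3−i} with p = 0.805
C(3,2)·0.805^2·0.195^1 = 0.379095
C(3,3)·0.805^3·0.195^0 = 0.521660
Sum = 0.9008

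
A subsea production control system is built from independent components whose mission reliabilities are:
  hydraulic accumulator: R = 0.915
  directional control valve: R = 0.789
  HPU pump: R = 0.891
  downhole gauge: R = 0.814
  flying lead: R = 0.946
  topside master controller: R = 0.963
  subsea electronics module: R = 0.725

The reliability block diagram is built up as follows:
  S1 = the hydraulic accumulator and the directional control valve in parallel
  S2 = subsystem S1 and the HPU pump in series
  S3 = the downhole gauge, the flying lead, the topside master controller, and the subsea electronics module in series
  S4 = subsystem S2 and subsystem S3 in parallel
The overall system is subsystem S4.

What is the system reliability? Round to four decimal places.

0.9422

Parallel (hydraulic accumulator and directional control valve): 1 − (1 − 0.915000)(1 − 0.789000) = 0.982065
Series ([0.982065] and HPU pump): 0.982065 × 0.891000 = 0.875020
Series (downhole gauge, flying lead, topside master controller, and subsea electronics module): 0.814000 × 0.946000 × 0.963000 × 0.725000 = 0.537625
Parallel ([0.875020] and [0.537625]): 1 − (1 − 0.875020)(1 − 0.537625) = 0.9422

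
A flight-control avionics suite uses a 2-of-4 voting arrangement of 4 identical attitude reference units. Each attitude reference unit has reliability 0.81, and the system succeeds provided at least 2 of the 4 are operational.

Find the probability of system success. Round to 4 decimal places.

R = Σ_{i=2}^{4} C(4,i) p^i (1−p)^{4−i} with p = 0.81
C(4,2)·0.81^2·0.19^2 = 0.142111
C(4,3)·0.81^3·0.19^1 = 0.403895
C(4,4)·0.81^4·0.19^0 = 0.430467
Sum = 0.9765

0.9765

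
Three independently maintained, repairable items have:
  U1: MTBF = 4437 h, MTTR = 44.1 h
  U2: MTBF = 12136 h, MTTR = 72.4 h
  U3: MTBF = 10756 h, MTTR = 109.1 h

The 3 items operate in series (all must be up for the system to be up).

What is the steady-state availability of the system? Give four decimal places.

0.9744

A(U1) = MTBF/(MTBF+MTTR) = 4437/(4437+44.1) = 0.990159
A(U2) = MTBF/(MTBF+MTTR) = 12136/(12136+72.4) = 0.994070
A(U3) = MTBF/(MTBF+MTTR) = 10756/(10756+109.1) = 0.989959
Series availability: 0.990159 × 0.994070 × 0.989959 = 0.9744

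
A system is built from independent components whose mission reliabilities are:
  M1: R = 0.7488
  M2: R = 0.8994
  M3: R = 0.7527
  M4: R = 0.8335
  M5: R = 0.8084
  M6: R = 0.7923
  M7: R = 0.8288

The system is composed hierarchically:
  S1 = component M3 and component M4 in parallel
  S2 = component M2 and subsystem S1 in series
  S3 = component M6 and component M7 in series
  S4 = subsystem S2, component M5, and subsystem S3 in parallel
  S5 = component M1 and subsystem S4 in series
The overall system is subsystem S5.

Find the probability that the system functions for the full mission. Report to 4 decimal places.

0.7420

Parallel (M3 and M4): 1 − (1 − 0.752700)(1 − 0.833500) = 0.958825
Series (M2 and [0.958825]): 0.899400 × 0.958825 = 0.862367
Series (M6 and M7): 0.792300 × 0.828800 = 0.656658
Parallel ([0.862367], M5, and [0.656658]): 1 − (1 − 0.862367)(1 − 0.808400)(1 − 0.656658) = 0.990946
Series (M1 and [0.990946]): 0.748800 × 0.990946 = 0.7420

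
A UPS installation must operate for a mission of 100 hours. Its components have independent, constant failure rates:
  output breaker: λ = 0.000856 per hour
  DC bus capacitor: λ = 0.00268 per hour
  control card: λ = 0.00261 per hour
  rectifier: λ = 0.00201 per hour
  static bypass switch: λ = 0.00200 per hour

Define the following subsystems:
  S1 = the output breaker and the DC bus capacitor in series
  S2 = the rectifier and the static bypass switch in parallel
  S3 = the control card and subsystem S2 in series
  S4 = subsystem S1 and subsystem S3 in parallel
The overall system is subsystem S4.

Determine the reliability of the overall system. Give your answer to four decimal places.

R(output breaker) = exp(−0.000856 × 100) = 0.917961
R(DC bus capacitor) = exp(−0.00268 × 100) = 0.764908
R(control card) = exp(−0.00261 × 100) = 0.770281
R(rectifier) = exp(−0.00201 × 100) = 0.817912
R(static bypass switch) = exp(−0.00200 × 100) = 0.818731
Series (output breaker and DC bus capacitor): 0.917961 × 0.764908 = 0.702156
Parallel (rectifier and static bypass switch): 1 − (1 − 0.817912)(1 − 0.818731) = 0.966993
Series (control card and [0.966993]): 0.770281 × 0.966993 = 0.744856
Parallel ([0.702156] and [0.744856]): 1 − (1 − 0.702156)(1 − 0.744856) = 0.9240

0.9240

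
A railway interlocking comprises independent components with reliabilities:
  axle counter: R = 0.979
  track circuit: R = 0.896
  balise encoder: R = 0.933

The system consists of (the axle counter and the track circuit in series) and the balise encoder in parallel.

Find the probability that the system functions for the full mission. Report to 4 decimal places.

0.9918

Series (axle counter and track circuit): 0.979000 × 0.896000 = 0.877184
Parallel ([0.877184] and balise encoder): 1 − (1 − 0.877184)(1 − 0.933000) = 0.9918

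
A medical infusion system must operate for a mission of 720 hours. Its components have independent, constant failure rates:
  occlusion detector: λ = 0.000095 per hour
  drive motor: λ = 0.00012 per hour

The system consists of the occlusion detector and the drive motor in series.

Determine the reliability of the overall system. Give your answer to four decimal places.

0.8566

R(occlusion detector) = exp(−0.000095 × 720) = 0.933887
R(drive motor) = exp(−0.00012 × 720) = 0.917227
Series (occlusion detector and drive motor): 0.933887 × 0.917227 = 0.8566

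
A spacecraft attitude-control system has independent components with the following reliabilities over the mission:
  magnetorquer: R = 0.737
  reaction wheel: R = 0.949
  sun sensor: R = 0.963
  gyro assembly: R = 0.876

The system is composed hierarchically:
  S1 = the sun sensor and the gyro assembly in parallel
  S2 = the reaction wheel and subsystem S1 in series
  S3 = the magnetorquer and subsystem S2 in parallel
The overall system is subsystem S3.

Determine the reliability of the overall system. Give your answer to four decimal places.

0.9854

Parallel (sun sensor and gyro assembly): 1 − (1 − 0.963000)(1 − 0.876000) = 0.995412
Series (reaction wheel and [0.995412]): 0.949000 × 0.995412 = 0.944646
Parallel (magnetorquer and [0.944646]): 1 − (1 − 0.737000)(1 − 0.944646) = 0.9854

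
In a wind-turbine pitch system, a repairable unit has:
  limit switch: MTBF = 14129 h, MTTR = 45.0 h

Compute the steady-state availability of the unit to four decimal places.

0.9968

A(limit switch) = MTBF/(MTBF+MTTR) = 14129/(14129+45.0) = 0.9968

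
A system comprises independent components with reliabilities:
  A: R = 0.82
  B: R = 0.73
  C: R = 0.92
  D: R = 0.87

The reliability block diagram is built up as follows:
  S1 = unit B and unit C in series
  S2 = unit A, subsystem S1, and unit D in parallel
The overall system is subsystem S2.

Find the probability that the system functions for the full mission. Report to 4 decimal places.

0.9923

Series (B and C): 0.730000 × 0.920000 = 0.671600
Parallel (A, [0.671600], and D): 1 − (1 − 0.820000)(1 − 0.671600)(1 − 0.870000) = 0.9923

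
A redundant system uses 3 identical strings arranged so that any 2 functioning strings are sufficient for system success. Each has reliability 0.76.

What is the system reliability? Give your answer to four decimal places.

0.8548

R = Σ_{i=2}^{3} C(3,i) p^i (1−p)^{3−i} with p = 0.76
C(3,2)·0.76^2·0.24^1 = 0.415872
C(3,3)·0.76^3·0.24^0 = 0.438976
Sum = 0.8548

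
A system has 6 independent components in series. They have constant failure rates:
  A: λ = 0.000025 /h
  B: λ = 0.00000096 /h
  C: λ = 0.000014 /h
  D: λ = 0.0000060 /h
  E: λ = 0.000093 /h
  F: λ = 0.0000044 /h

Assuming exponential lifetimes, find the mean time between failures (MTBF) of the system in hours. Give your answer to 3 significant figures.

6980

Series of exponential components: λ_sys = Σ λ_i
λ_sys = 0.000025 + 0.00000096 + 0.000014 + 0.0000060 + 0.000093 + 0.0000044 = 1.4336e-04 /h
MTBF = 1 / λ_sys = 6980 h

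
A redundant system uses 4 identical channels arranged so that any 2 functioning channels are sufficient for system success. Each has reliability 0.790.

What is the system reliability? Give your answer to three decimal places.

0.969

R = Σ_{i=2}^{4} C(4,i) p^i (1−p)^{4−i} with p = 0.790
C(4,2)·0.790^2·0.210^2 = 0.16514
C(4,3)·0.790^3·0.210^1 = 0.41415
C(4,4)·0.790^4·0.210^0 = 0.38950
Sum = 0.969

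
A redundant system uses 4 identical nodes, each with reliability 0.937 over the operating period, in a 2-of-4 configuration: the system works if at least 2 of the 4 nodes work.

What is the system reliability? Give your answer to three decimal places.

R = Σ_{i=2}^{4} C(4,i) p^i (1−p)^{4−i} with p = 0.937
C(4,2)·0.937^2·0.063^2 = 0.02091
C(4,3)·0.937^3·0.063^1 = 0.20731
C(4,4)·0.937^4·0.063^0 = 0.77083
Sum = 0.999

0.999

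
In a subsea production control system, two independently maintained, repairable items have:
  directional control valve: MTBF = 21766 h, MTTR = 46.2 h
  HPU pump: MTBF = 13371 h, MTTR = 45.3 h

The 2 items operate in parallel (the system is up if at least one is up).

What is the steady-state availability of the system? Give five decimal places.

A(directional control valve) = MTBF/(MTBF+MTTR) = 21766/(21766+46.2) = 0.997882
A(HPU pump) = MTBF/(MTBF+MTTR) = 13371/(13371+45.3) = 0.996624
Parallel availability: 1 − (1 − 0.997882)(1 − 0.996624) = 0.99999

0.99999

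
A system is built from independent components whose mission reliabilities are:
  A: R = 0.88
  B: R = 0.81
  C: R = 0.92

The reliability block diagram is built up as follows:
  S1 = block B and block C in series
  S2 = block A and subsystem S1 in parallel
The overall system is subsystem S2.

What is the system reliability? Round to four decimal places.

0.9694

Series (B and C): 0.810000 × 0.920000 = 0.745200
Parallel (A and [0.745200]): 1 − (1 − 0.880000)(1 − 0.745200) = 0.9694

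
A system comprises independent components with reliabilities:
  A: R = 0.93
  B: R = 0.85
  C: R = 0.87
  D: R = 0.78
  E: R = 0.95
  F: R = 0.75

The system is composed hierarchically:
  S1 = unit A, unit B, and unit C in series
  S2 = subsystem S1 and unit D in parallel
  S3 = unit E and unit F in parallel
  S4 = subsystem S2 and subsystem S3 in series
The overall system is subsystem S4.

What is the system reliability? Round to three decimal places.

Series (A, B, and C): 0.93000 × 0.85000 × 0.87000 = 0.68774
Parallel ([0.68774] and D): 1 − (1 − 0.68774)(1 − 0.78000) = 0.93130
Parallel (E and F): 1 − (1 − 0.95000)(1 − 0.75000) = 0.98750
Series ([0.93130] and [0.98750]): 0.93130 × 0.98750 = 0.920

0.920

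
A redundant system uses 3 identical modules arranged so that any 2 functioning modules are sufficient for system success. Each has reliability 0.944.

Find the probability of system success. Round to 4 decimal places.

0.9909

R = Σ_{i=2}^{3} C(3,i) p^i (1−p)^{3−i} with p = 0.944
C(3,2)·0.944^2·0.056^1 = 0.149711
C(3,3)·0.944^3·0.056^0 = 0.841232
Sum = 0.9909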